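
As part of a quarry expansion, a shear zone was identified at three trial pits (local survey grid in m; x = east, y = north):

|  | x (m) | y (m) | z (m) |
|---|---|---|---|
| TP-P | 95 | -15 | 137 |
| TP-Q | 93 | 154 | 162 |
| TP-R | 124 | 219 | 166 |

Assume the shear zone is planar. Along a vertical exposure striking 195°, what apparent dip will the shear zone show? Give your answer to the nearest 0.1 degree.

5.4°

Let the plane be z = a·x + b·y + c.
TP-Q−TP-P: −2a + 169b = 25;  TP-R−TP-P: 29a + 234b = 29.
Solving gives a = −0.17676, b = 0.14584.
Unit vector along 195° is (sin 195°, cos 195°) = (-0.2588, -0.9659).
Slope in that direction = a·(-0.2588) + b·(-0.9659) = −0.09512.
Apparent dip = arctan|0.09512| = 5.4° (true dip is 12.9°, so apparent ≤ true as expected).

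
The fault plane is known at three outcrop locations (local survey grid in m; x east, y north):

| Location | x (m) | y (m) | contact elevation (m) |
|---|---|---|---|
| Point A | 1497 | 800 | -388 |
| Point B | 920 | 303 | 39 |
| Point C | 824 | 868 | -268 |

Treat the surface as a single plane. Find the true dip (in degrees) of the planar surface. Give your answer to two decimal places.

Two edge vectors: Point A→Point B = (-577, -497, 427), Point A→Point C = (-673, 68, 120).
Normal n = (Point A→Point B) × (Point A→Point C) = (-88676, -218131, -373717).
So ∂z/∂x = −n_x/n_z = −0.23728 and ∂z/∂y = −n_y/n_z = −0.58368.
Gradient magnitude |∇z| = √(a² + b²) = √(0.05630 + 0.34068) = 0.63007.
True dip = arctan(0.63007) = 32.21°, dipping toward NNE (azimuth ≈ 022°).

32.21°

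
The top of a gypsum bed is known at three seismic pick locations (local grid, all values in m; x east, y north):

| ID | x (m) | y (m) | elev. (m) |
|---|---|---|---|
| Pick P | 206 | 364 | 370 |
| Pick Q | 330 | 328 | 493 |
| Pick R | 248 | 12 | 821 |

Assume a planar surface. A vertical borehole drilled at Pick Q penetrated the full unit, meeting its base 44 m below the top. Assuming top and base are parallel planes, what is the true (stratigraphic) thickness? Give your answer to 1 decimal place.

26.0 m

Let the plane be z = a·x + b·y + c.
Pick Q−Pick P: 124a − 36b = 123;  Pick R−Pick P: 42a − 352b = 451.
Solving gives a = 0.64221, b = −1.20462.
|∇z| = √(a²+b²) = 1.36512, so dip δ = arctan(1.36512) = 53.78°.
True thickness = vertical thickness × cos δ = 44 × cos 53.78° = 26.0 m.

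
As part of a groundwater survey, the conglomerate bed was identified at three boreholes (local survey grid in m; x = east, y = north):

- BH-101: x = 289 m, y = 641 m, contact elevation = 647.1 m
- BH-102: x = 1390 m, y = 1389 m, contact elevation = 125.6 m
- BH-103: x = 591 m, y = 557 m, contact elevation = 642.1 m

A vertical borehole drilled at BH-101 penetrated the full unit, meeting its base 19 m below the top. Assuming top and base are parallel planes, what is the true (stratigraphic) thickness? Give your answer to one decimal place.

Let the plane be z = a·x + b·y + c.
BH-102−BH-101: 1101a + 748b = −521.5;  BH-103−BH-101: 302a − 84b = −5.
Solving gives a = −0.14934, b = −0.47738.
|∇z| = √(a²+b²) = 0.50019, so dip δ = arctan(0.50019) = 26.57°.
True thickness = vertical thickness × cos δ = 19 × cos 26.57° = 17.0 m.

17.0 m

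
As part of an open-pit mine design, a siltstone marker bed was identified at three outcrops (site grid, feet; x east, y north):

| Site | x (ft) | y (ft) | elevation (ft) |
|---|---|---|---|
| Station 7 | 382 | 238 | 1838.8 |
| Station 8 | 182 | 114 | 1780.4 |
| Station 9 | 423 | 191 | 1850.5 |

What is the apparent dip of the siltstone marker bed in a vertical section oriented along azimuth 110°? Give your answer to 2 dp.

Let the plane be z = a·x + b·y + c.
Station 8−Station 7: −200a − 124b = −58.4;  Station 9−Station 7: 41a − 47b = 11.7.
Solving gives a = 0.28967, b = 0.00376.
Unit vector along 110° is (sin 110°, cos 110°) = (0.9397, -0.3420).
Slope in that direction = a·(0.9397) + b·(-0.3420) = 0.27092.
Apparent dip = arctan|0.27092| = 15.16° (true dip is 16.2°, so apparent ≤ true as expected).

15.16°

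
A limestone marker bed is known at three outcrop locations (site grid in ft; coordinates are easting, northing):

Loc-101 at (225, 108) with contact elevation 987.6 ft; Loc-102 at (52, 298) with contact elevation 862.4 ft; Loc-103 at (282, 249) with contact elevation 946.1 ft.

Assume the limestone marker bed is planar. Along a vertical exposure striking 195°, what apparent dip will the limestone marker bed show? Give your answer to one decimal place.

Let the plane be z = a·easting + b·northing + c.
Loc-102−Loc-101: −173a + 190b = −125.2;  Loc-103−Loc-101: 57a + 141b = −41.5.
Solving gives a = 0.27732, b = −0.40644.
Unit vector along 195° is (sin 195°, cos 195°) = (-0.2588, -0.9659).
Slope in that direction = a·(-0.2588) + b·(-0.9659) = 0.32081.
Apparent dip = arctan|0.32081| = 17.8° (true dip is 26.2°, so apparent ≤ true as expected).

17.8°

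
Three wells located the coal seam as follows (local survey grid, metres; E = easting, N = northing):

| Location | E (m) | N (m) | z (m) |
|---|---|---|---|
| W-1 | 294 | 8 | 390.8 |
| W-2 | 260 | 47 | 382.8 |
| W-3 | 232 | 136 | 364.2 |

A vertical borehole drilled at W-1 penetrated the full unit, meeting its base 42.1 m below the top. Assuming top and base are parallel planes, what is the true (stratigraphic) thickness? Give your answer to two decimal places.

41.19 m

Two edge vectors: W-1→W-2 = (-34, 39, -8), W-1→W-3 = (-62, 128, -26.6).
Normal n = (W-1→W-2) × (W-1→W-3) = (-13.4, -408.4, -1934).
So ∂z/∂E = −n_x/n_z = −0.00693 and ∂z/∂N = −n_y/n_z = −0.21117.
|∇z| = √(a²+b²) = 0.21128, so dip δ = arctan(0.21128) = 11.93°.
True thickness = vertical thickness × cos δ = 42.1 × cos 11.93° = 41.19 m.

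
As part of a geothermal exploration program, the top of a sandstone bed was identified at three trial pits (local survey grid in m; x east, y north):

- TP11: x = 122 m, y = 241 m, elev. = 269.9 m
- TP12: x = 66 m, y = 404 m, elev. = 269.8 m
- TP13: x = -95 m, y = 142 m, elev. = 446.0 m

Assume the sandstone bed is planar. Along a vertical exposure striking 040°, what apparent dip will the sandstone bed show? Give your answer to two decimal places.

Let the plane be z = a·x + b·y + c.
TP12−TP11: −56a + 163b = −0.1;  TP13−TP11: −217a − 99b = 176.1.
Solving gives a = −0.70132, b = −0.24156.
Unit vector along 040° is (sin 40°, cos 40°) = (0.6428, 0.7660).
Slope in that direction = a·(0.6428) + b·(0.7660) = −0.63584.
Apparent dip = arctan|0.63584| = 32.45° (true dip is 36.6°, so apparent ≤ true as expected).

32.45°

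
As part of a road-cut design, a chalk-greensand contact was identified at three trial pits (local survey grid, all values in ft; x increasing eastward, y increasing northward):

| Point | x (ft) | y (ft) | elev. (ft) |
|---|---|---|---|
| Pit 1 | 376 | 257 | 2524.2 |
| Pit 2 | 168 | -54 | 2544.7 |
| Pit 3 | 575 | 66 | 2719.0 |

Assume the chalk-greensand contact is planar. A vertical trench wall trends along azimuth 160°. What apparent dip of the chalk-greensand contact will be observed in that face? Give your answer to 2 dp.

31.10°

Two edge vectors: Pit 1→Pit 2 = (-208, -311, 20.5), Pit 1→Pit 3 = (199, -191, 194.8).
Normal n = (Pit 1→Pit 2) × (Pit 1→Pit 3) = (-56667.3, 44597.9, 101617).
So ∂z/∂x = −n_x/n_z = 0.55766 and ∂z/∂y = −n_y/n_z = −0.43888.
Unit vector along 160° is (sin 160°, cos 160°) = (0.3420, -0.9397).
Slope in that direction = a·(0.3420) + b·(-0.9397) = 0.60314.
Apparent dip = arctan|0.60314| = 31.10° (true dip is 35.4°, so apparent ≤ true as expected).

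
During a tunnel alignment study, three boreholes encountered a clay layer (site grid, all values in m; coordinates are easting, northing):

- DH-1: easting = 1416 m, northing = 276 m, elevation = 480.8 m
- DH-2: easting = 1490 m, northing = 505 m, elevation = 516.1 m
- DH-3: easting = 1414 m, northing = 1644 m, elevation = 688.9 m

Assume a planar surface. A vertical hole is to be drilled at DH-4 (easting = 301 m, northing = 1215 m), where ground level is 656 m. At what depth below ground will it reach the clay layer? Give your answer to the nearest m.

39 m

Two edge vectors: DH-1→DH-2 = (74, 229, 35.3), DH-1→DH-3 = (-2, 1368, 208.1).
Normal n = (DH-1→DH-2) × (DH-1→DH-3) = (-635.5, -15470, 101690).
So ∂z/∂easting = −n_x/n_z = 0.00625 and ∂z/∂northing = −n_y/n_z = 0.15213.
Intercept c from DH-1: 480.8 − 8.85 − 41.99 = 429.96.
At (301, 1215): z_contact = 1.9 + 184.8 + 429.96 = 616.7 m.
Depth below ground = 656 − 616.7 = 39 m.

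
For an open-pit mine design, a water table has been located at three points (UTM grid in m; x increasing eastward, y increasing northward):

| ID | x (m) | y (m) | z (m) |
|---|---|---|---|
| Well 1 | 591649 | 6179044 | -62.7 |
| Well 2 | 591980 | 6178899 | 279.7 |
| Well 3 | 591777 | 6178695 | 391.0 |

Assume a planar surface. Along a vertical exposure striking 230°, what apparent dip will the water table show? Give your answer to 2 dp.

15.68°

Two edge vectors: Well 1→Well 2 = (331, -145, 342.4), Well 1→Well 3 = (128, -349, 453.7).
Normal n = (Well 1→Well 2) × (Well 1→Well 3) = (53711.1, -106347.5, -96959).
So ∂z/∂x = −n_x/n_z = 0.55396 and ∂z/∂y = −n_y/n_z = −1.09683.
Unit vector along 230° is (sin 230°, cos 230°) = (-0.7660, -0.6428).
Slope in that direction = a·(-0.7660) + b·(-0.6428) = 0.28067.
Apparent dip = arctan|0.28067| = 15.68° (true dip is 50.9°, so apparent ≤ true as expected).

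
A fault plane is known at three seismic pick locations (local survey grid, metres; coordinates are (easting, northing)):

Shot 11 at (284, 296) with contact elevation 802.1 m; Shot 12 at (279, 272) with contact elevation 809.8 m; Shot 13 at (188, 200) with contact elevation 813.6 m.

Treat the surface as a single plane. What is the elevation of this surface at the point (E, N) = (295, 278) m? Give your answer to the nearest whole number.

812 m

Two edge vectors: Shot 11→Shot 12 = (-5, -24, 7.7), Shot 11→Shot 13 = (-96, -96, 11.5).
Normal n = (Shot 11→Shot 12) × (Shot 11→Shot 13) = (463.2, -681.7, -1824).
So ∂z/∂E = −n_x/n_z = 0.25395 and ∂z/∂N = −n_y/n_z = −0.37374.
Intercept c from Shot 11: 802.1 − 72.12 + 110.63 = 840.61.
At (295, 278): z = 74.9 − 103.9 + 840.61 = 811.6 m.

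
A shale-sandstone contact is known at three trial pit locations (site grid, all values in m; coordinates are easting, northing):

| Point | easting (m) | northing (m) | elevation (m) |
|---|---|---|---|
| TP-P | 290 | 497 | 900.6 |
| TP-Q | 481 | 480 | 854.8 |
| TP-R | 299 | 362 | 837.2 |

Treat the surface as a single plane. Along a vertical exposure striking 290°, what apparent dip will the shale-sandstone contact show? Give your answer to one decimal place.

18.9°

Two edge vectors: TP-P→TP-Q = (191, -17, -45.8), TP-P→TP-R = (9, -135, -63.4).
Normal n = (TP-P→TP-Q) × (TP-P→TP-R) = (-5105.2, 11697.2, -25632).
So ∂z/∂easting = −n_x/n_z = −0.19917 and ∂z/∂northing = −n_y/n_z = 0.45635.
Unit vector along 290° is (sin 290°, cos 290°) = (-0.9397, 0.3420).
Slope in that direction = a·(-0.9397) + b·(0.3420) = 0.34324.
Apparent dip = arctan|0.34324| = 18.9° (true dip is 26.5°, so apparent ≤ true as expected).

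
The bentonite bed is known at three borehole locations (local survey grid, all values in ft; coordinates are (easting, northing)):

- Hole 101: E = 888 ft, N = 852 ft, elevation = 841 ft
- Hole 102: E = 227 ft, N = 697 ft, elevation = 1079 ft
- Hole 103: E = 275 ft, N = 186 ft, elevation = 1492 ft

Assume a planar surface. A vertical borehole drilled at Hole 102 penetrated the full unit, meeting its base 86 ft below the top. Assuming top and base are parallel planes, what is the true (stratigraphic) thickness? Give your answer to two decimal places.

Two edge vectors: Hole 101→Hole 102 = (-661, -155, 238), Hole 101→Hole 103 = (-613, -666, 651).
Normal n = (Hole 101→Hole 102) × (Hole 101→Hole 103) = (57603, 284417, 345211).
So ∂z/∂E = −n_x/n_z = −0.16686 and ∂z/∂N = −n_y/n_z = −0.82389.
|∇z| = √(a²+b²) = 0.84062, so dip δ = arctan(0.84062) = 40.05°.
True thickness = vertical thickness × cos δ = 86 × cos 40.05° = 65.83 ft.

65.83 ft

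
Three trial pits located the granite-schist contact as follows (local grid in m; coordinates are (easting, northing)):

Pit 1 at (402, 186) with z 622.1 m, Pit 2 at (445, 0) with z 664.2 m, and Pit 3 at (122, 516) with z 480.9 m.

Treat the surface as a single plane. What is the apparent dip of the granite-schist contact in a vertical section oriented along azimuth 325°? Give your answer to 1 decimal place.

Two edge vectors: Pit 1→Pit 2 = (43, -186, 42.1), Pit 1→Pit 3 = (-280, 330, -141.2).
Normal n = (Pit 1→Pit 2) × (Pit 1→Pit 3) = (12370.2, -5716.4, -37890).
So ∂z/∂E = −n_x/n_z = 0.32648 and ∂z/∂N = −n_y/n_z = −0.15087.
Unit vector along 325° is (sin 325°, cos 325°) = (-0.5736, 0.8192).
Slope in that direction = a·(-0.5736) + b·(0.8192) = −0.31084.
Apparent dip = arctan|0.31084| = 17.3° (true dip is 19.8°, so apparent ≤ true as expected).

17.3°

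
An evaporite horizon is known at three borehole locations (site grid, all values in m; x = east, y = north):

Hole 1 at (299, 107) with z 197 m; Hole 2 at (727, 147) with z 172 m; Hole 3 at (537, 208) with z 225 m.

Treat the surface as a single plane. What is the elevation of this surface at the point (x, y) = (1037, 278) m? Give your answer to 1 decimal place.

Let the plane be z = a·x + b·y + c.
Hole 2−Hole 1: 428a + 40b = −25;  Hole 3−Hole 1: 238a + 101b = 28.
Solving gives a = −0.108135, b = 0.532040.
Then c = 197 − a·299 − b·107 = 172.40.
At (1037, 278): z = −112.1 + 147.9 + 172.40 = 208.2 m.

208.2 m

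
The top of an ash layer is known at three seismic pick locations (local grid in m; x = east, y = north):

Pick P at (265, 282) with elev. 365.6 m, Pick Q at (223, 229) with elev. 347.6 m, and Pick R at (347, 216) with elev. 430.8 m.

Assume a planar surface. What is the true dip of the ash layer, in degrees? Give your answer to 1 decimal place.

34.1°

Two edge vectors: Pick P→Pick Q = (-42, -53, -18), Pick P→Pick R = (82, -66, 65.2).
Normal n = (Pick P→Pick Q) × (Pick P→Pick R) = (-4643.6, 1262.4, 7118).
So ∂z/∂x = −n_x/n_z = 0.65237 and ∂z/∂y = −n_y/n_z = −0.17735.
Gradient magnitude |∇z| = √(a² + b²) = √(0.42559 + 0.03145) = 0.67605.
True dip = arctan(0.67605) = 34.1°, dipping toward WNW (azimuth ≈ 285°).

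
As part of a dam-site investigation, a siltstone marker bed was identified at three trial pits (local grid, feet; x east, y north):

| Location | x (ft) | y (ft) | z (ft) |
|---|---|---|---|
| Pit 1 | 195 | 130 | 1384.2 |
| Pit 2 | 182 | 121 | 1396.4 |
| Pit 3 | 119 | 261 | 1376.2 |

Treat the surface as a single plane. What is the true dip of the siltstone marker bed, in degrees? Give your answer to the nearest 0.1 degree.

Two edge vectors: Pit 1→Pit 2 = (-13, -9, 12.2), Pit 1→Pit 3 = (-76, 131, -8).
Normal n = (Pit 1→Pit 2) × (Pit 1→Pit 3) = (-1526.2, -1031.2, -2387).
So ∂z/∂x = −n_x/n_z = −0.63938 and ∂z/∂y = −n_y/n_z = −0.43201.
Gradient magnitude |∇z| = √(a² + b²) = √(0.40881 + 0.18663) = 0.77165.
True dip = arctan(0.77165) = 37.7°, dipping toward NE (azimuth ≈ 056°).

37.7°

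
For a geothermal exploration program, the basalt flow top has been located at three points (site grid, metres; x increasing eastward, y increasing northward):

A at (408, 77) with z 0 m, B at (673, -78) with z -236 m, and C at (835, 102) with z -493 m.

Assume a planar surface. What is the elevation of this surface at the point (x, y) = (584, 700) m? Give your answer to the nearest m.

-455 m

Let the plane be z = a·x + b·y + c.
B−A: 265a − 155b = −236;  C−A: 427a + 25b = −493.
Solving gives a = −1.13055, b = −0.41029.
Then c = 0 − a·408 − b·77 = 492.85.
At (584, 700): z = −660.2 − 287.2 + 492.85 = -454.6 m.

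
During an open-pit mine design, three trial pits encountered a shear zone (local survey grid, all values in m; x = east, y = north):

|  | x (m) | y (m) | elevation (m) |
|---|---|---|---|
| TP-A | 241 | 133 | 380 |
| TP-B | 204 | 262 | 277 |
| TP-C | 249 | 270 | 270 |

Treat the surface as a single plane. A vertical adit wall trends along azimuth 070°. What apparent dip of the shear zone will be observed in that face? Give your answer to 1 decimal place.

Two edge vectors: TP-A→TP-B = (-37, 129, -103), TP-A→TP-C = (8, 137, -110).
Normal n = (TP-A→TP-B) × (TP-A→TP-C) = (-79, -4894, -6101).
So ∂z/∂x = −n_x/n_z = −0.01295 and ∂z/∂y = −n_y/n_z = −0.80216.
Unit vector along 070° is (sin 70°, cos 70°) = (0.9397, 0.3420).
Slope in that direction = a·(0.9397) + b·(0.3420) = −0.28652.
Apparent dip = arctan|0.28652| = 16.0° (true dip is 38.7°, so apparent ≤ true as expected).

16.0°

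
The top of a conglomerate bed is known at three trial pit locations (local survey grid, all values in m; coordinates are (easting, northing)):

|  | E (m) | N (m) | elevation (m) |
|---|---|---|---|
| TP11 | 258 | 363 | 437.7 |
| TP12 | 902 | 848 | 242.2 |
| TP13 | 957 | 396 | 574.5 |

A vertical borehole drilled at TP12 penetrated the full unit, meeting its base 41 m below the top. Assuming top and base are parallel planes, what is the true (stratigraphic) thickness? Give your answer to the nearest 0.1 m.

Let the plane be z = a·E + b·N + c.
TP12−TP11: 644a + 485b = −195.5;  TP13−TP11: 699a + 33b = 136.8.
Solving gives a = 0.22910, b = −0.70730.
|∇z| = √(a²+b²) = 0.74348, so dip δ = arctan(0.74348) = 36.63°.
True thickness = vertical thickness × cos δ = 41 × cos 36.63° = 32.9 m.

32.9 m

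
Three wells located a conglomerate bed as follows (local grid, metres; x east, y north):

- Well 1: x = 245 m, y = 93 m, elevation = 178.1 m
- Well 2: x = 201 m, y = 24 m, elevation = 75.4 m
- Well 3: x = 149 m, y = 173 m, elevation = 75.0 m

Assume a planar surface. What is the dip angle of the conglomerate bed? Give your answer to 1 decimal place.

58.0°

Two edge vectors: Well 1→Well 2 = (-44, -69, -102.7), Well 1→Well 3 = (-96, 80, -103.1).
Normal n = (Well 1→Well 2) × (Well 1→Well 3) = (15329.9, 5322.8, -10144).
So ∂z/∂x = −n_x/n_z = 1.51123 and ∂z/∂y = −n_y/n_z = 0.52472.
Gradient magnitude |∇z| = √(a² + b²) = √(2.28381 + 0.27534) = 1.59973.
True dip = arctan(1.59973) = 58.0°, dipping toward WSW (azimuth ≈ 251°).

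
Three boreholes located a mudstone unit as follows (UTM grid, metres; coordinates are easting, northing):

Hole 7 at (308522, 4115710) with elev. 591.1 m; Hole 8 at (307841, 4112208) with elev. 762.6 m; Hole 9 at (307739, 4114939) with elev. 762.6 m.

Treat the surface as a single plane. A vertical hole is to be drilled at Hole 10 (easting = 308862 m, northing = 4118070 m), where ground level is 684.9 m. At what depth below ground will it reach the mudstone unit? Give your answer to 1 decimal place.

184.2 m

Two edge vectors: Hole 7→Hole 8 = (-681, -3502, 171.5), Hole 7→Hole 9 = (-783, -771, 171.5).
Normal n = (Hole 7→Hole 8) × (Hole 7→Hole 9) = (-468366.5, -17493, -2217015).
So ∂z/∂easting = −n_x/n_z = −0.211259960 and ∂z/∂northing = −n_y/n_z = −0.007890339.
Intercept c from Hole 7: 591.1 + 65178.35 + 32474.35 = 98243.79.
At (308862, 4118070): z_contact = −65250.17 − 32492.97 + 98243.79 = 500.65 m.
Depth below ground = 684.9 − 500.65 = 184.2 m.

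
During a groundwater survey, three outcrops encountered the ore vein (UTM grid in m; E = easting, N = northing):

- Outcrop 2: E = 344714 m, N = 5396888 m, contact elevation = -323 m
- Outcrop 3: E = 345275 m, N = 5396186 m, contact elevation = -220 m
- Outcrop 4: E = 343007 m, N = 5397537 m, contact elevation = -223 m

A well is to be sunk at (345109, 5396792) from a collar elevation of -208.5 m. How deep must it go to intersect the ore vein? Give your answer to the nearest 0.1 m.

152.7 m

Let the plane be z = a·E + b·N + c.
Outcrop 3−Outcrop 2: 561a − 702b = 103;  Outcrop 4−Outcrop 2: −1707a + 649b = 100.
Solving gives a = −0.164280620, b = −0.278007732.
Then c = -323 − a·344714 − b·5396888 = 1556683.42.
At (345109, 5396792): z_contact = −56694.72 − 1500349.90 + 1556683.42 = -361.20 m.
Depth below ground = -208.5 − (-361.20) = 152.7 m.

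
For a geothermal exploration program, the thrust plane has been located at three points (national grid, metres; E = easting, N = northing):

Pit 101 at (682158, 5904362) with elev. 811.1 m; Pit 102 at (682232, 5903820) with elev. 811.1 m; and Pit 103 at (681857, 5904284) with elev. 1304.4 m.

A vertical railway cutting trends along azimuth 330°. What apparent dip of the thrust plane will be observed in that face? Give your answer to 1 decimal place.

Let the plane be z = a·E + b·N + c.
Pit 102−Pit 101: 74a − 542b = 0;  Pit 103−Pit 101: −301a − 78b = 493.3.
Solving gives a = −1.58287, b = −0.21611.
Unit vector along 330° is (sin 330°, cos 330°) = (-0.5000, 0.8660).
Slope in that direction = a·(-0.5000) + b·(0.8660) = 0.60428.
Apparent dip = arctan|0.60428| = 31.1° (true dip is 58.0°, so apparent ≤ true as expected).

31.1°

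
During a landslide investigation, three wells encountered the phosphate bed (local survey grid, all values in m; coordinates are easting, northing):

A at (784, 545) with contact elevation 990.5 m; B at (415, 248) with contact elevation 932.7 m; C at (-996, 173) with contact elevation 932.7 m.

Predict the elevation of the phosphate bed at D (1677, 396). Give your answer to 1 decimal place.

Two edge vectors: A→B = (-369, -297, -57.8), A→C = (-1780, -372, -57.8).
Normal n = (A→B) × (A→C) = (-4335, 81555.8, -391392).
So ∂z/∂easting = −n_x/n_z = −0.011076 and ∂z/∂northing = −n_y/n_z = 0.208374.
Intercept c from A: 990.5 + 8.68 − 113.56 = 885.62.
At (1677, 396): z = −18.6 + 82.5 + 885.62 = 949.6 m.

949.6 m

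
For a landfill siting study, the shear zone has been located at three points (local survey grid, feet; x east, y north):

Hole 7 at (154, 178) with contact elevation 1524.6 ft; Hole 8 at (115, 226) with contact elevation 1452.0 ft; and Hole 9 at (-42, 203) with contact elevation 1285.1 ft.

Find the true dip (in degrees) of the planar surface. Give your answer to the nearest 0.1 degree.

52.1°

Two edge vectors: Hole 7→Hole 8 = (-39, 48, -72.6), Hole 7→Hole 9 = (-196, 25, -239.5).
Normal n = (Hole 7→Hole 8) × (Hole 7→Hole 9) = (-9681, 4889.1, 8433).
So ∂z/∂x = −n_x/n_z = 1.14799 and ∂z/∂y = −n_y/n_z = −0.57976.
Gradient magnitude |∇z| = √(a² + b²) = √(1.31788 + 0.33612) = 1.28608.
True dip = arctan(1.28608) = 52.1°, dipping toward WNW (azimuth ≈ 297°).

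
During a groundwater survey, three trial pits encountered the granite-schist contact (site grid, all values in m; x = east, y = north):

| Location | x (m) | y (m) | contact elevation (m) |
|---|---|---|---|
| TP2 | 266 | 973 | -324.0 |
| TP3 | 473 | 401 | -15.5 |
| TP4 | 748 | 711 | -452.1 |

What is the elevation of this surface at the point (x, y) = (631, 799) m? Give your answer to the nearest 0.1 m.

Two edge vectors: TP2→TP3 = (207, -572, 308.5), TP2→TP4 = (482, -262, -128.1).
Normal n = (TP2→TP3) × (TP2→TP4) = (154100.2, 175213.7, 221470).
So ∂z/∂x = −n_x/n_z = −0.69581 and ∂z/∂y = −n_y/n_z = −0.79114.
Intercept c from TP2: -324 + 185.08 + 769.78 = 630.86.
At (631, 799): z = −439.1 − 632.1 + 630.86 = -440.3 m.

-440.3 m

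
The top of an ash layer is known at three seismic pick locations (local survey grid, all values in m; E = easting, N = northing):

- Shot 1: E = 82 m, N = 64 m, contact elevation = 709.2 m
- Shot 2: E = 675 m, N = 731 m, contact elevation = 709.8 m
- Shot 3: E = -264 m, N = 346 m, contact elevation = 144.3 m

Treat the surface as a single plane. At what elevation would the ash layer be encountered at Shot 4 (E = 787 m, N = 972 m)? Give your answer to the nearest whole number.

Let the plane be z = a·E + b·N + c.
Shot 2−Shot 1: 593a + 667b = 0.6;  Shot 3−Shot 1: −346a + 282b = −564.9.
Solving gives a = 0.94711, b = −0.84113.
Then c = 709.2 − a·82 − b·64 = 685.37.
At (787, 972): z = 745.4 − 817.6 + 685.37 = 613.2 m.

613 m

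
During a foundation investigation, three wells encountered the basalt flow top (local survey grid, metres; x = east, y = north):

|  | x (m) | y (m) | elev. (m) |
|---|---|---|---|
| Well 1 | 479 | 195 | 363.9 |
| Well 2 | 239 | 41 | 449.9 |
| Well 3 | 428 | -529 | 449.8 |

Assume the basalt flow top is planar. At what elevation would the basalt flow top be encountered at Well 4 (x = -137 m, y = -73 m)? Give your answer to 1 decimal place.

Two edge vectors: Well 1→Well 2 = (-240, -154, 86), Well 1→Well 3 = (-51, -724, 85.9).
Normal n = (Well 1→Well 2) × (Well 1→Well 3) = (49035.4, 16230, 165906).
So ∂z/∂x = −n_x/n_z = −0.29556 and ∂z/∂y = −n_y/n_z = −0.09783.
Intercept c from Well 1: 363.9 + 141.57 + 19.08 = 524.55.
At (-137, -73): z = 40.5 + 7.1 + 524.55 = 572.2 m.

572.2 m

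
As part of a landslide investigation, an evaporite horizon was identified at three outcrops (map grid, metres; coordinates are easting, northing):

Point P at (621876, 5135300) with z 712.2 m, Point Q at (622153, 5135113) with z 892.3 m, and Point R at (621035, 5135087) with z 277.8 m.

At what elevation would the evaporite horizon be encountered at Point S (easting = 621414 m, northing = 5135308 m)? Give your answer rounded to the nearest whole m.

456 m

Two edge vectors: Point P→Point Q = (277, -187, 180.1), Point P→Point R = (-841, -213, -434.4).
Normal n = (Point P→Point Q) × (Point P→Point R) = (119594.1, -31135.3, -216268).
So ∂z/∂easting = −n_x/n_z = 0.55299027 and ∂z/∂northing = −n_y/n_z = −0.14396628.
Intercept c from Point P: 712.2 − 343891.38 + 739310.05 = 396130.87.
At (621414, 5135308): z = 343635.9 − 739311.2 + 396130.87 = 455.6 m.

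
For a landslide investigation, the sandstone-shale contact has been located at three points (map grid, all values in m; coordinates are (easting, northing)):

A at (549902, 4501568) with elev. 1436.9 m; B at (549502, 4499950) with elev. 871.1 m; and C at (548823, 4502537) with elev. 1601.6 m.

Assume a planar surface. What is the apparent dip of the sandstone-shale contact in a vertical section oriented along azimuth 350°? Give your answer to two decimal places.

Let the plane be z = a·E + b·N + c.
B−A: −400a − 1618b = −565.8;  C−A: −1079a + 969b = 164.7.
Solving gives a = 0.13208, b = 0.31704.
Unit vector along 350° is (sin 350°, cos 350°) = (-0.1736, 0.9848).
Slope in that direction = a·(-0.1736) + b·(0.9848) = 0.28929.
Apparent dip = arctan|0.28929| = 16.13° (true dip is 19.0°, so apparent ≤ true as expected).

16.13°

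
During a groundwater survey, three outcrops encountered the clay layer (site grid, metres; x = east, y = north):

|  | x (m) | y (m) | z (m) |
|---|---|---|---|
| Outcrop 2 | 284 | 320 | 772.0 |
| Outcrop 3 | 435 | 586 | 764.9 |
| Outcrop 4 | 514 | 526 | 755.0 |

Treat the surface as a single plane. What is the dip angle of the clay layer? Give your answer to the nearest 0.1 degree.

6.1°

Let the plane be z = a·x + b·y + c.
Outcrop 3−Outcrop 2: 151a + 266b = −7.1;  Outcrop 4−Outcrop 2: 230a + 206b = −17.
Solving gives a = −0.10173, b = 0.03106.
Gradient magnitude |∇z| = √(a² + b²) = √(0.01035 + 0.00096) = 0.10636.
True dip = arctan(0.10636) = 6.1°, dipping toward ESE (azimuth ≈ 107°).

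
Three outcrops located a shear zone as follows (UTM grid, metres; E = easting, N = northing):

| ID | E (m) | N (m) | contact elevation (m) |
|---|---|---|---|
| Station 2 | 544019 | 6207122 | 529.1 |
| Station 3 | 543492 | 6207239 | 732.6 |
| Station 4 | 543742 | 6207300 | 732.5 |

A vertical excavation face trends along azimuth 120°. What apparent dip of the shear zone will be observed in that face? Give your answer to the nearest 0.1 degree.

30.5°

Let the plane be z = a·E + b·N + c.
Station 3−Station 2: −527a + 117b = 203.5;  Station 4−Station 2: −277a + 178b = 203.4.
Solving gives a = −0.20237, b = 0.82777.
Unit vector along 120° is (sin 120°, cos 120°) = (0.8660, -0.5000).
Slope in that direction = a·(0.8660) + b·(-0.5000) = −0.58914.
Apparent dip = arctan|0.58914| = 30.5° (true dip is 40.4°, so apparent ≤ true as expected).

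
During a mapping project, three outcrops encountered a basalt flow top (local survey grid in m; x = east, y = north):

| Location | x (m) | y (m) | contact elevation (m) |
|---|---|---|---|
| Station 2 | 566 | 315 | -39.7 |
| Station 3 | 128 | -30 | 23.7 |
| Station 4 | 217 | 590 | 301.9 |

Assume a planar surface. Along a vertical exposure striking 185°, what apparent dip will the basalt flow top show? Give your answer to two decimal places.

Two edge vectors: Station 2→Station 3 = (-438, -345, 63.4), Station 2→Station 4 = (-349, 275, 341.6).
Normal n = (Station 2→Station 3) × (Station 2→Station 4) = (-135287, 127494.2, -240855).
So ∂z/∂x = −n_x/n_z = −0.56169 and ∂z/∂y = −n_y/n_z = 0.52934.
Unit vector along 185° is (sin 185°, cos 185°) = (-0.0872, -0.9962).
Slope in that direction = a·(-0.0872) + b·(-0.9962) = −0.47837.
Apparent dip = arctan|0.47837| = 25.57° (true dip is 37.7°, so apparent ≤ true as expected).

25.57°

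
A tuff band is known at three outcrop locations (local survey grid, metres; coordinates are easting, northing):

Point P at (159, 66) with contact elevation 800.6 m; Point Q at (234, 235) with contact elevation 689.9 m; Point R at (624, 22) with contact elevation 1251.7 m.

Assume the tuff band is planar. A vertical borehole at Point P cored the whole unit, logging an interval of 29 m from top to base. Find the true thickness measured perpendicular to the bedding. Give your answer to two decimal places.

17.19 m

Two edge vectors: Point P→Point Q = (75, 169, -110.7), Point P→Point R = (465, -44, 451.1).
Normal n = (Point P→Point Q) × (Point P→Point R) = (71365.1, -85308, -81885).
So ∂z/∂easting = −n_x/n_z = 0.87153 and ∂z/∂northing = −n_y/n_z = −1.04180.
|∇z| = √(a²+b²) = 1.35828, so dip δ = arctan(1.35828) = 53.64°.
True thickness = vertical thickness × cos δ = 29 × cos 53.64° = 17.19 m.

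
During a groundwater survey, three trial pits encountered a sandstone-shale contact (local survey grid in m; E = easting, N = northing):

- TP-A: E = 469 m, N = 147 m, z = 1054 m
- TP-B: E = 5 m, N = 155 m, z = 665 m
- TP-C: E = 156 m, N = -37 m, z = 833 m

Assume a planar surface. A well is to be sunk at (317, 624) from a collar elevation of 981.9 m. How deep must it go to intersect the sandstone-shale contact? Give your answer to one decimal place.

159.0 m

Two edge vectors: TP-A→TP-B = (-464, 8, -389), TP-A→TP-C = (-313, -184, -221).
Normal n = (TP-A→TP-B) × (TP-A→TP-C) = (-73344, 19213, 87880).
So ∂z/∂E = −n_x/n_z = 0.83459 and ∂z/∂N = −n_y/n_z = −0.21863.
Intercept c from TP-A: 1054 − 391.42 + 32.14 = 694.71.
At (317, 624): z_contact = 264.57 − 136.42 + 694.71 = 822.86 m.
Depth below ground = 981.9 − 822.86 = 159.0 m.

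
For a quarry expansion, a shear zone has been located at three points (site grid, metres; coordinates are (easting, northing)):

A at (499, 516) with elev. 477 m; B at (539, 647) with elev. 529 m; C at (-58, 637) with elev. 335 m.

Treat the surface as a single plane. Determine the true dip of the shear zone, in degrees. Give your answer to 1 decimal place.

Let the plane be z = a·E + b·N + c.
B−A: 40a + 131b = 52;  C−A: −557a + 121b = −142.
Solving gives a = 0.31995, b = 0.29925.
Gradient magnitude |∇z| = √(a² + b²) = √(0.10237 + 0.08955) = 0.43808.
True dip = arctan(0.43808) = 23.7°, dipping toward SW (azimuth ≈ 227°).

23.7°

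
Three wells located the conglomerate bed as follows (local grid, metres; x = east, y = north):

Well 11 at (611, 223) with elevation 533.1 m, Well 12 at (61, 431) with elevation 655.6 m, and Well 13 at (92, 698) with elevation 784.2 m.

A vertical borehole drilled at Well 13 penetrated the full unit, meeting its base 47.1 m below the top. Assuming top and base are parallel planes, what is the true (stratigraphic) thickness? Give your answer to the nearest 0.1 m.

Let the plane be z = a·x + b·y + c.
Well 12−Well 11: −550a + 208b = 122.5;  Well 13−Well 11: −519a + 475b = 251.1.
Solving gives a = −0.03887, b = 0.48616.
|∇z| = √(a²+b²) = 0.48771, so dip δ = arctan(0.48771) = 26.00°.
True thickness = vertical thickness × cos δ = 47.1 × cos 26.00° = 42.3 m.

42.3 m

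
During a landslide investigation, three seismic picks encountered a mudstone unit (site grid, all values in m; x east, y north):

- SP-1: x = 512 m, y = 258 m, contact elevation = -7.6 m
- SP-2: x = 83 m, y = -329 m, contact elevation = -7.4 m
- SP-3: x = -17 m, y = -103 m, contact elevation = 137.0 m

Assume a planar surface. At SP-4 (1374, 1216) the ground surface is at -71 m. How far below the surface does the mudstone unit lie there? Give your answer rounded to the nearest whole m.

25 m

Let the plane be z = a·x + b·y + c.
SP-2−SP-1: −429a − 587b = 0.2;  SP-3−SP-1: −529a − 361b = 144.6.
Solving gives a = −0.54485, b = 0.39785.
Then c = -7.6 − a·512 − b·258 = 168.72.
At (1374, 1216): z_contact = −748.6 + 483.8 + 168.72 = -96.1 m.
Depth below ground = -71 − (-96.1) = 25 m.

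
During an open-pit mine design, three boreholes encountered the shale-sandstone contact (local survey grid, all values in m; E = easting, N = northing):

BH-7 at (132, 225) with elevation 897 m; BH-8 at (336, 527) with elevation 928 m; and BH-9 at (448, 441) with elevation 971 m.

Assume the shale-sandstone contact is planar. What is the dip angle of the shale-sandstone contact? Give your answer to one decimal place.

17.8°

Let the plane be z = a·E + b·N + c.
BH-8−BH-7: 204a + 302b = 31;  BH-9−BH-7: 316a + 216b = 74.
Solving gives a = 0.30470, b = −0.10318.
Gradient magnitude |∇z| = √(a² + b²) = √(0.09284 + 0.01065) = 0.32170.
True dip = arctan(0.32170) = 17.8°, dipping toward WNW (azimuth ≈ 289°).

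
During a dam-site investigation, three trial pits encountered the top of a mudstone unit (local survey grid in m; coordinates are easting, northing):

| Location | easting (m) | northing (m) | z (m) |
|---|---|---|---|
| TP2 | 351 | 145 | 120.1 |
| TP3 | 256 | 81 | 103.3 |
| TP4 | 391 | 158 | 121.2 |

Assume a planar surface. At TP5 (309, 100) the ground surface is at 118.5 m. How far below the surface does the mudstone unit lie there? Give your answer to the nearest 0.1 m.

13.0 m

Let the plane be z = a·easting + b·northing + c.
TP3−TP2: −95a − 64b = −16.8;  TP4−TP2: 40a + 13b = 1.1.
Solving gives a = −0.11170, b = 0.42830.
Then c = 120.1 − a·351 − b·145 = 97.20.
At (309, 100): z_contact = −34.51 + 42.83 + 97.20 = 105.52 m.
Depth below ground = 118.5 − 105.52 = 13.0 m.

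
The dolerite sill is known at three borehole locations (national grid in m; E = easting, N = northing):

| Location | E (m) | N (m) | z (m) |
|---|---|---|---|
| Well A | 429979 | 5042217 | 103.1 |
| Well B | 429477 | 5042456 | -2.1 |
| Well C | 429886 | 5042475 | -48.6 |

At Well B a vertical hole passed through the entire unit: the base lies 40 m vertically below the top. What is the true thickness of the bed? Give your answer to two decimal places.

Let the plane be z = a·E + b·N + c.
Well B−Well A: −502a + 239b = −105.2;  Well C−Well A: −93a + 258b = −151.7.
Solving gives a = −0.08495, b = −0.61861.
|∇z| = √(a²+b²) = 0.62441, so dip δ = arctan(0.62441) = 31.98°.
True thickness = vertical thickness × cos δ = 40 × cos 31.98° = 33.93 m.

33.93 m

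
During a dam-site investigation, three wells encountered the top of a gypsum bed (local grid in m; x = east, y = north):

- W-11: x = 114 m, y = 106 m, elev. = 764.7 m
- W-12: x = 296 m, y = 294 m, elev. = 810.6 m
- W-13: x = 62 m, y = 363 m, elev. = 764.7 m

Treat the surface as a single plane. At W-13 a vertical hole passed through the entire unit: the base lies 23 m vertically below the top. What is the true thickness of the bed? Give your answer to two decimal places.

Let the plane be z = a·x + b·y + c.
W-12−W-11: 182a + 188b = 45.9;  W-13−W-11: −52a + 257b = 0.
Solving gives a = 0.20860, b = 0.04221.
|∇z| = √(a²+b²) = 0.21283, so dip δ = arctan(0.21283) = 12.01°.
True thickness = vertical thickness × cos δ = 23 × cos 12.01° = 22.50 m.

22.50 m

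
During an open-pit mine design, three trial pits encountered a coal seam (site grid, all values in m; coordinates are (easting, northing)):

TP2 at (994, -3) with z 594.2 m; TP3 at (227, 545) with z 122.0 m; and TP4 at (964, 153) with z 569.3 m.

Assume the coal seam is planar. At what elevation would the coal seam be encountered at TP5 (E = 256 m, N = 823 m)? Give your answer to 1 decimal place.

Let the plane be z = a·E + b·N + c.
TP3−TP2: −767a + 548b = −472.2;  TP4−TP2: −30a + 156b = −24.9.
Solving gives a = 0.58150, b = −0.04779.
Then c = 594.2 − a·994 − b·-3 = 16.04.
At (256, 823): z = 148.9 − 39.3 + 16.04 = 125.6 m.

125.6 m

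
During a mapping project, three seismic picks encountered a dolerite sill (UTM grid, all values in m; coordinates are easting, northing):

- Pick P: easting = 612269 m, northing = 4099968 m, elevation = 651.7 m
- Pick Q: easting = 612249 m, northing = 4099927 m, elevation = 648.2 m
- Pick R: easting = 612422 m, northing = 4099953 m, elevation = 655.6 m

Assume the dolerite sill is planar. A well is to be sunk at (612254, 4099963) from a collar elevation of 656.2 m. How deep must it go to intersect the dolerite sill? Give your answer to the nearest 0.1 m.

Two edge vectors: Pick P→Pick Q = (-20, -41, -3.5), Pick P→Pick R = (153, -15, 3.9).
Normal n = (Pick P→Pick Q) × (Pick P→Pick R) = (-212.4, -457.5, 6573).
So ∂z/∂easting = −n_x/n_z = 0.032314012 and ∂z/∂northing = −n_y/n_z = 0.069602921.
Intercept c from Pick P: 651.7 − 19784.87 − 285369.75 = −304502.92.
At (612254, 4099963): z_contact = 19784.38 + 285369.40 − 304502.92 = 650.87 m.
Depth below ground = 656.2 − 650.87 = 5.3 m.

5.3 m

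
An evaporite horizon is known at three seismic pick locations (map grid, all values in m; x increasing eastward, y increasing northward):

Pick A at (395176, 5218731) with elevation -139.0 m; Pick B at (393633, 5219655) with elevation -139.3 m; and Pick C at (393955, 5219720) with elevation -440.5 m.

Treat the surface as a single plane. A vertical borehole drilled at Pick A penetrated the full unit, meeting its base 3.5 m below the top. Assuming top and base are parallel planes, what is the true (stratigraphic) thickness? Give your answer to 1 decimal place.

Two edge vectors: Pick A→Pick B = (-1543, 924, -0.3), Pick A→Pick C = (-1221, 989, -301.5).
Normal n = (Pick A→Pick B) × (Pick A→Pick C) = (-278289.3, -464848.2, -397823).
So ∂z/∂x = −n_x/n_z = −0.69953 and ∂z/∂y = −n_y/n_z = −1.16848.
|∇z| = √(a²+b²) = 1.36187, so dip δ = arctan(1.36187) = 53.71°.
True thickness = vertical thickness × cos δ = 3.5 × cos 53.71° = 2.1 m.

2.1 m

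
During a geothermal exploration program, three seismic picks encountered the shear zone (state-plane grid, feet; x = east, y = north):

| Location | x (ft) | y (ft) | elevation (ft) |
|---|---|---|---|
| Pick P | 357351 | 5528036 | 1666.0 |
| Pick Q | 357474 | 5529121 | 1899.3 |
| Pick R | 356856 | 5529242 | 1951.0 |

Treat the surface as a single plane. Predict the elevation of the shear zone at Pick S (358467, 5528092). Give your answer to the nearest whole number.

1633 ft

Let the plane be z = a·x + b·y + c.
Pick Q−Pick P: 123a + 1085b = 233.3;  Pick R−Pick P: −495a + 1206b = 285.
Solving gives a = −0.04065461, b = 0.21963181.
Then c = 1666 − a·357351 − b·5528036 = −1197938.60.
At (358467, 5528092): z = −14573.3 + 1214144.9 − 1197938.60 = 1632.9 ft.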